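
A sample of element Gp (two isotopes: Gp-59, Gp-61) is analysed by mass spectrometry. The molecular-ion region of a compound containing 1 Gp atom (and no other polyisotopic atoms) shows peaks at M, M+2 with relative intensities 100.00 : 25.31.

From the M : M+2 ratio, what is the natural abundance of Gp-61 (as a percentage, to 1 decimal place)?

20.2%

Let p = fractional abundance of Gp-59. I(M+2)/I(M) = [C(1,1)·p^0·(1−p)] / p^1 = 1·(1−p)/p = 25.31/100.00 = 0.2531
(1−p)/p = 0.2531/1 = 0.2531  ⇒  p = 1/(1 + 0.2531) = 0.7980
Gp-59: 79.8%, Gp-61: 20.2%.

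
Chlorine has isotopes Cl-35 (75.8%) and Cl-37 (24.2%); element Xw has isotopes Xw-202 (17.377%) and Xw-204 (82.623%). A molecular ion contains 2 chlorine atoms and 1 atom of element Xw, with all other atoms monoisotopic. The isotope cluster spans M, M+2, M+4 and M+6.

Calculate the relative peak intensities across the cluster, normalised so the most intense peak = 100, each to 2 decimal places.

Chlorine pattern (n=2): 0.574564 : 0.366872 : 0.058564
Element Xw pattern (n=1): 0.17377 : 0.82623
Convolve the two distributions (both contribute in 2-u steps):
  M: 0.574564×0.17377 = 0.099842
  M+2: 0.574564×0.82623 + 0.366872×0.17377 = 0.538473
  M+4: 0.366872×0.82623 + 0.058564×0.17377 = 0.313297
  M+6: 0.058564×0.82623 = 0.048387
Scale to base peak (0.538473) = 100: 18.54 : 100.00 : 58.18 : 8.99

18.54 : 100.00 : 58.18 : 8.99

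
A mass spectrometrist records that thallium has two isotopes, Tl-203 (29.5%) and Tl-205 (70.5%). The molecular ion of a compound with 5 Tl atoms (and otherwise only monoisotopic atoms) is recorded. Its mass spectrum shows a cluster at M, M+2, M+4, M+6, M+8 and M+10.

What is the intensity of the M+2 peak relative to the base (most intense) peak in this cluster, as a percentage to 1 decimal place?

7.3%

Binomial terms of (0.295 + 0.705)^5: M 0.0022, M+2 0.0267, M+4 0.1276, M+6 0.3049, M+8 0.3644, M+10 0.1742 → M+8 is the base peak.
P(M+8) = C(5,4) × 0.295^1 × 0.705^4 = 5 × 0.2950 × 0.24703385 = 0.364375 (base)
P(M+2) = C(5,1) × 0.295^4 × 0.705^1 = 5 × 0.00757335 × 0.7050 = 0.026696
Relative intensity = 0.026696 / 0.364375 × 100 = 7.3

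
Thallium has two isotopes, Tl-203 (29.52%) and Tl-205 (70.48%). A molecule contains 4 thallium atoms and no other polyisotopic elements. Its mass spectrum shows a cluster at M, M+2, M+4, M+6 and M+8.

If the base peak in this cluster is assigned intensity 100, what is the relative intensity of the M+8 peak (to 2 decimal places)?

(0.2952 + 0.7048)^4 gives M 0.0076, M+2 0.0725, M+4 0.2597, M+6 0.4134, M+8 0.2468; the largest is M+6.
P(M+6) = C(4,3) × 0.2952^1 × 0.7048^3 = 4 × 0.2952 × 0.35010449 = 0.413403 (base)
P(M+8) = C(4,4) × 0.2952^0 × 0.7048^4 = 1 × 1.0000 × 0.24675365 = 0.246754
Relative intensity = 0.246754 / 0.413403 × 100 = 59.69

59.69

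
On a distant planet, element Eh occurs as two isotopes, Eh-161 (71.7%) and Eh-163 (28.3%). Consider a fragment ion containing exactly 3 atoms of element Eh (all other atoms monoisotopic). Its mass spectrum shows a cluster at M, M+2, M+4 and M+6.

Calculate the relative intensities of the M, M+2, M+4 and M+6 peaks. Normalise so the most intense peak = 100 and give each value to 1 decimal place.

Each Eh atom is independently Eh-161 (p = 0.717) or Eh-163 (q = 0.283); the cluster is the binomial expansion (p + q)^3.
P(M) = 0.717^3 = 0.368602
P(M+2) = 3 × 0.717^2 × 0.283^1 = 0.436462
P(M+4) = 3 × 0.717^1 × 0.283^2 = 0.172271
P(M+6) = 0.283^3 = 0.022665
The M+2 peak is largest (0.436462); scaling to 100 gives 84.5 : 100.0 : 39.5 : 5.2.

84.5 : 100.0 : 39.5 : 5.2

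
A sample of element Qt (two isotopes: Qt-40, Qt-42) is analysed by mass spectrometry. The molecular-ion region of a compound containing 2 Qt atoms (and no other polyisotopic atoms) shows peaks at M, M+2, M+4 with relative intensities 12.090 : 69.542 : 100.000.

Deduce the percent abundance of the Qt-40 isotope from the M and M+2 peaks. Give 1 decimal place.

Let p = fractional abundance of Qt-40. I(M+2)/I(M) = [C(2,1)·p^1·(1−p)] / p^2 = 2·(1−p)/p = 69.542/12.090 = 5.7520
(1−p)/p = 5.7520/2 = 2.8760  ⇒  p = 1/(1 + 2.8760) = 0.2580
Qt-40: 25.8%, Qt-42: 74.2%.

25.8%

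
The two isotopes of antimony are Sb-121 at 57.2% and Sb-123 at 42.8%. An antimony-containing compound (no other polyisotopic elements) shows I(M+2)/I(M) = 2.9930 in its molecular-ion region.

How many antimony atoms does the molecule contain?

4

For n independent Sb atoms, I(M+2)/I(M) = n · (abundance Sb-123) / (abundance Sb-121) = n · 0.428/0.572.
n = 2.9930 × 0.572/0.428 = 4.00 ≈ 4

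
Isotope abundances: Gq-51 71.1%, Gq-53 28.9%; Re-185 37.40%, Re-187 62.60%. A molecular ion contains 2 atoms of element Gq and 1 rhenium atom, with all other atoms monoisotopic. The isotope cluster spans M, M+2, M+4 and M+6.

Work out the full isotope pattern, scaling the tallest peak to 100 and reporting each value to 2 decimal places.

Element Gq pattern (n=2): 0.505521 : 0.410958 : 0.083521
Rhenium pattern (n=1): 0.3740 : 0.6260
Convolve the two distributions (both contribute in 2-u steps):
  M: 0.505521×0.3740 = 0.189065
  M+2: 0.505521×0.6260 + 0.410958×0.3740 = 0.470154
  M+4: 0.410958×0.6260 + 0.083521×0.3740 = 0.288497
  M+6: 0.083521×0.6260 = 0.052284
Scale to base peak (0.470154) = 100: 40.21 : 100.00 : 61.36 : 11.12

40.21 : 100.00 : 61.36 : 11.12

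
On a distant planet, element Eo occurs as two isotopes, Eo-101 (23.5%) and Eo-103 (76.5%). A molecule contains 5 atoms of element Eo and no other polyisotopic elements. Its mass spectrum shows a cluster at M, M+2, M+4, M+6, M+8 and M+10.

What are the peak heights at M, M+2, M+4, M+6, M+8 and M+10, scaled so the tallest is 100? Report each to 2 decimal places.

0.18 : 2.90 : 18.87 : 61.44 : 100.00 : 65.11

Each Eo atom is independently Eo-101 (p = 0.235) or Eo-103 (q = 0.765); the cluster is the binomial expansion (p + q)^5.
P(M) = 0.235^5 = 0.000717
P(M+2) = 5 × 0.235^4 × 0.765^1 = 0.011665
P(M+4) = 10 × 0.235^3 × 0.765^2 = 0.075950
P(M+6) = 10 × 0.235^2 × 0.765^3 = 0.247241
P(M+8) = 5 × 0.235^1 × 0.765^4 = 0.402424
P(M+10) = 0.765^5 = 0.262004
The M+8 peak is largest (0.402424); scaling to 100 gives 0.18 : 2.90 : 18.87 : 61.44 : 100.00 : 65.11.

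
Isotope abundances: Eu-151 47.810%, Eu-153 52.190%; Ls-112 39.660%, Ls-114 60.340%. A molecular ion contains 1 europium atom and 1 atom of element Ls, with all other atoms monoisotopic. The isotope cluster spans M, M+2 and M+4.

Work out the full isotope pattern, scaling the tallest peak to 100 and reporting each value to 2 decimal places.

Europium pattern (n=1): 0.4781 : 0.5219
Element Ls pattern (n=1): 0.3966 : 0.6034
Convolve the two distributions (both contribute in 2-u steps):
  M: 0.4781×0.3966 = 0.189614
  M+2: 0.4781×0.6034 + 0.5219×0.3966 = 0.495471
  M+4: 0.5219×0.6034 = 0.314914
Scale to base peak (0.495471) = 100: 38.27 : 100.00 : 63.56

38.27 : 100.00 : 63.56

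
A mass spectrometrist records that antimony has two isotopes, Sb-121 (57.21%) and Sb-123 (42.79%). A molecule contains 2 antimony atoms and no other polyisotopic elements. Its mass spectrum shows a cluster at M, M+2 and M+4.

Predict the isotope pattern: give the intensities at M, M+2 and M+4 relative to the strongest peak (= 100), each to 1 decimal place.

Expanding (0.5721 + 0.4279)^2:
P(M) = 0.5721^2 = 0.327298
P(M+2) = 2 × 0.5721^1 × 0.4279^1 = 0.489603
P(M+4) = 0.4279^2 = 0.183098
The M+2 peak is largest (0.489603); scaling to 100 gives 66.8 : 100.0 : 37.4.

66.8 : 100.0 : 37.4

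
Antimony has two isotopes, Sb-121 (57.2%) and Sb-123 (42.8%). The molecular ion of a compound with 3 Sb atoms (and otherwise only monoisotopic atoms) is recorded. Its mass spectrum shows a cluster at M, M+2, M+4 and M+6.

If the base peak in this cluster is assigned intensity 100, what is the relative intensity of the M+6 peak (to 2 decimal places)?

(0.572 + 0.428)^3 gives M 0.1871, M+2 0.4201, M+4 0.3143, M+6 0.0784; the largest is M+2.
P(M+2) = C(3,1) × 0.572^2 × 0.428^1 = 3 × 0.327184 × 0.4280 = 0.420104 (base)
P(M+6) = C(3,3) × 0.572^0 × 0.428^3 = 1 × 1.0000 × 0.07840275 = 0.078403
Relative intensity = 0.078403 / 0.420104 × 100 = 18.66

18.66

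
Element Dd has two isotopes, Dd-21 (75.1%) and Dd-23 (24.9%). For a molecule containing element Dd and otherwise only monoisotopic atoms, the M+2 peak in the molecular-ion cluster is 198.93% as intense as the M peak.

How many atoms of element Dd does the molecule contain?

With n Dd atoms, P(M+2)/P(M) = C(n,1)·p^(n−1)q / p^n = n·q/p = n · 0.249/0.751.
n = 1.9893 × 0.751/0.249 = 6.00 ≈ 6

6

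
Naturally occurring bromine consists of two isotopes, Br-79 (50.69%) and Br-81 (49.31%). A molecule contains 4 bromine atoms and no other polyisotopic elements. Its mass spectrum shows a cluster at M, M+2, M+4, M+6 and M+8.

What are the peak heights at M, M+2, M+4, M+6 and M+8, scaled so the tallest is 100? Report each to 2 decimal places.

17.61 : 68.53 : 100.00 : 64.85 : 15.77

Each Br atom is independently Br-79 (p = 0.5069) or Br-81 (q = 0.4931); the cluster is the binomial expansion (p + q)^4.
P(M) = 0.5069^4 = 0.066022
P(M+2) = 4 × 0.5069^3 × 0.4931^1 = 0.256899
P(M+4) = 6 × 0.5069^2 × 0.4931^2 = 0.374857
P(M+6) = 4 × 0.5069^1 × 0.4931^3 = 0.243101
P(M+8) = 0.4931^4 = 0.059121
The M+4 peak is largest (0.374857); scaling to 100 gives 17.61 : 68.53 : 100.00 : 64.85 : 15.77.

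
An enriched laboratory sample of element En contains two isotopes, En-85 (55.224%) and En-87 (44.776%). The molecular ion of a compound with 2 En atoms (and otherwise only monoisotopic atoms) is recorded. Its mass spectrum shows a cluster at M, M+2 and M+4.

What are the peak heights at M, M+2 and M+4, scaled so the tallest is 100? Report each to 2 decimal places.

Expanding (0.55224 + 0.44776)^2:
P(M) = 0.55224^2 = 0.304969
P(M+2) = 2 × 0.55224^1 × 0.44776^1 = 0.494542
P(M+4) = 0.44776^2 = 0.200489
The M+2 peak is largest (0.494542); scaling to 100 gives 61.67 : 100.00 : 40.54.

61.67 : 100.00 : 40.54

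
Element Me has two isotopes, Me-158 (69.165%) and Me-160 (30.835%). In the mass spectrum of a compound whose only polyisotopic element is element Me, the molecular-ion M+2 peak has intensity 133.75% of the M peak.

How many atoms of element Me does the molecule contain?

The M+2/M ratio from n Me atoms is n · q/p = n · 0.30835/0.69165.
n = 1.3375 × 0.69165/0.30835 = 3.00 ≈ 3

3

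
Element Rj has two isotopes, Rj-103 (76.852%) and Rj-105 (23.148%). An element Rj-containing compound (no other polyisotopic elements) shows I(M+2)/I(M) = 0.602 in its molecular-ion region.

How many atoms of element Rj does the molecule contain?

2

With n Rj atoms, P(M+2)/P(M) = C(n,1)·p^(n−1)q / p^n = n·q/p = n · 0.23148/0.76852.
n = 0.602 × 0.76852/0.23148 = 2.00 ≈ 2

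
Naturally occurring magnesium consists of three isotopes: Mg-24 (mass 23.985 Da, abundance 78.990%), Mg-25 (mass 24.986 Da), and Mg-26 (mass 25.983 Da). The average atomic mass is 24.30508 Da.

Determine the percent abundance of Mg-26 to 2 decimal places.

The remaining 21.010% is split between Mg-25 (fraction x) and Mg-26 (fraction 0.21010 − x).
Substituting: 24.986x + 25.983(0.21010 − x) = 5.3593285
(24.986 − 25.983)x = -0.0996998  ⇒  x = 0.10000, y = 0.11010
Mg-25: 10.00%, Mg-26: 11.01%.

11.01%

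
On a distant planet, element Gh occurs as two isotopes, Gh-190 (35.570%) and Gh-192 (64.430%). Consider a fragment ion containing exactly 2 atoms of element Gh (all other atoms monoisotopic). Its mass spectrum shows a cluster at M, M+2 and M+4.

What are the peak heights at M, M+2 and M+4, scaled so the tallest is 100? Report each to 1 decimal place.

The 2 Gh atoms are independent, so intensities follow the terms of (0.35570 + 0.64430)^2.
P(M) = 0.35570^2 = 0.126522
P(M+2) = 2 × 0.35570^1 × 0.64430^1 = 0.458355
P(M+4) = 0.64430^2 = 0.415122
The M+2 peak is largest (0.458355); scaling to 100 gives 27.6 : 100.0 : 90.6.

27.6 : 100.0 : 90.6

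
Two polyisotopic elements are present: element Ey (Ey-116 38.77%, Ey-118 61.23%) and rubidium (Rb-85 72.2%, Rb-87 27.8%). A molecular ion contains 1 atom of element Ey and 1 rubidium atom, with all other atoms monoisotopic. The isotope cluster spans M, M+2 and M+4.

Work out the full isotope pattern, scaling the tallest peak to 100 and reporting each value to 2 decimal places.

Element Ey pattern (n=1): 0.3877 : 0.6123
Rubidium pattern (n=1): 0.7220 : 0.2780
Convolve the two distributions (both contribute in 2-u steps):
  M: 0.3877×0.7220 = 0.279919
  M+2: 0.3877×0.2780 + 0.6123×0.7220 = 0.549861
  M+4: 0.6123×0.2780 = 0.170219
Scale to base peak (0.549861) = 100: 50.91 : 100.00 : 30.96

50.91 : 100.00 : 30.96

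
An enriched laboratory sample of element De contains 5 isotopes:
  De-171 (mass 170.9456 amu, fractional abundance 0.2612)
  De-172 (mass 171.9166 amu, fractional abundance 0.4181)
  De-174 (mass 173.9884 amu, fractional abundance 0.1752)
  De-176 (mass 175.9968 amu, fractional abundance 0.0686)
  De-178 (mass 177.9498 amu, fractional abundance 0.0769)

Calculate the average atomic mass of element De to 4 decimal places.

Average mass = Σ (abundance × isotope mass) = 0.2612 × 170.9456 + 0.4181 × 171.9166 + 0.1752 × 173.9884 + 0.0686 × 175.9968 + 0.0769 × 177.9498
= 44.65099 + 71.87833 + 30.48277 + 12.07338 + 13.68434 = 172.76981 amu

172.7698 amu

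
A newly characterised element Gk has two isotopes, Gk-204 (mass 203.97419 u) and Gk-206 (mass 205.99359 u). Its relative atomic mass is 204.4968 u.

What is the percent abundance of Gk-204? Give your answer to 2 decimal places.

With x = fraction of Gk-204 (so Gk-206 is 1 − x):
203.97419·x + 205.99359·(1 − x) = 204.4968
(203.97419 − 205.99359)·x = 204.4968 − 205.99359
x = -1.49679 / -2.01940 = 0.74121 → 74.12% Gk-204, 25.88% Gk-206.

74.12%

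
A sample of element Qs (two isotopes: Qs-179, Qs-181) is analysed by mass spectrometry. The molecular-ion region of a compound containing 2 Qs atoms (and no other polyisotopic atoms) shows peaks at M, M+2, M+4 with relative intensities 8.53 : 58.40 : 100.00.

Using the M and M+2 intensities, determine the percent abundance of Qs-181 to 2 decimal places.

77.39%

Write p for the Qs-179 fraction. I(M+2)/I(M) = [C(2,1)·p^1·(1−p)] / p^2 = 2·(1−p)/p = 58.40/8.53 = 6.8464
(1−p)/p = 6.8464/2 = 3.4232  ⇒  p = 1/(1 + 3.4232) = 0.2261
Qs-179: 22.61%, Qs-181: 77.39%.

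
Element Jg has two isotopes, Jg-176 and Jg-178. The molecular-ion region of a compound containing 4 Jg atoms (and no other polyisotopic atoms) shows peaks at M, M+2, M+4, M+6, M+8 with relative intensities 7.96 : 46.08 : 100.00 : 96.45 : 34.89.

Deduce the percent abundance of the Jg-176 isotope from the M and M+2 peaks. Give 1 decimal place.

40.9%

Let p = fractional abundance of Jg-176. I(M+2)/I(M) = [C(4,1)·p^3·(1−p)] / p^4 = 4·(1−p)/p = 46.08/7.96 = 5.7889
(1−p)/p = 5.7889/4 = 1.4472  ⇒  p = 1/(1 + 1.4472) = 0.4086
Jg-176: 40.9%, Jg-178: 59.1%.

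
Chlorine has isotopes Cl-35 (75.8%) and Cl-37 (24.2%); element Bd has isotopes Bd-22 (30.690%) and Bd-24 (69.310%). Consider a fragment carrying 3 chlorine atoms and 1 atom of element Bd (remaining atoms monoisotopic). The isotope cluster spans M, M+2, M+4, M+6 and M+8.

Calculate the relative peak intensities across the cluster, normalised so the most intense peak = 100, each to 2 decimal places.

Chlorine pattern (n=3): 0.43551951 : 0.41713346 : 0.13317454 : 0.01417249
Element Bd pattern (n=1): 0.3069 : 0.6931
Convolve the two distributions (both contribute in 2-u steps):
  M: 0.43551951×0.3069 = 0.133661
  M+2: 0.43551951×0.6931 + 0.41713346×0.3069 = 0.429877
  M+4: 0.41713346×0.6931 + 0.13317454×0.3069 = 0.329986
  M+6: 0.13317454×0.6931 + 0.01417249×0.3069 = 0.096653
  M+8: 0.01417249×0.6931 = 0.009823
Scale to base peak (0.429877) = 100: 31.09 : 100.00 : 76.76 : 22.48 : 2.29

31.09 : 100.00 : 76.76 : 22.48 : 2.29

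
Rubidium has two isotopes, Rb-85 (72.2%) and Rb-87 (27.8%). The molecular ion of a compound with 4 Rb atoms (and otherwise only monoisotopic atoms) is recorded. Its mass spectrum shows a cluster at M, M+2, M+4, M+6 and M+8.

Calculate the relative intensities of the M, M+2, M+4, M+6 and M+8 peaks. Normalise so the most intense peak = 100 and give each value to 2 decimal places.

Each Rb atom is independently Rb-85 (p = 0.722) or Rb-87 (q = 0.278); the cluster is the binomial expansion (p + q)^4.
P(M) = 0.722^4 = 0.271737
P(M+2) = 4 × 0.722^3 × 0.278^1 = 0.418520
P(M+4) = 6 × 0.722^2 × 0.278^2 = 0.241721
P(M+6) = 4 × 0.722^1 × 0.278^3 = 0.062049
P(M+8) = 0.278^4 = 0.005973
The M+2 peak is largest (0.418520); scaling to 100 gives 64.93 : 100.00 : 57.76 : 14.83 : 1.43.

64.93 : 100.00 : 57.76 : 14.83 : 1.43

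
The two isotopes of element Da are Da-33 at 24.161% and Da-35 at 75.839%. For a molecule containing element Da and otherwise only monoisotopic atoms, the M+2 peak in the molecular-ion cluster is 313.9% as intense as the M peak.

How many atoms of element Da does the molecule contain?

1

With n Da atoms, P(M+2)/P(M) = C(n,1)·p^(n−1)q / p^n = n·q/p = n · 0.75839/0.24161.
n = 3.139 × 0.24161/0.75839 = 1.00 ≈ 1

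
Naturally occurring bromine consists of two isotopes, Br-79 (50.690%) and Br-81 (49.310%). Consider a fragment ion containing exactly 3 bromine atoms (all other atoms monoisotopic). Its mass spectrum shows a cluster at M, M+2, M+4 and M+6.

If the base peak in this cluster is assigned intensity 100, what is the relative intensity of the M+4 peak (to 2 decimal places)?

(0.50690 + 0.49310)^3 gives M 0.1302, M+2 0.3801, M+4 0.3698, M+6 0.1199; the largest is M+2.
P(M+2) = C(3,1) × 0.50690^2 × 0.49310^1 = 3 × 0.25694761 × 0.4931 = 0.380103 (base)
P(M+4) = C(3,2) × 0.50690^1 × 0.49310^2 = 3 × 0.5069 × 0.24314761 = 0.369755
Relative intensity = 0.369755 / 0.380103 × 100 = 97.28

97.28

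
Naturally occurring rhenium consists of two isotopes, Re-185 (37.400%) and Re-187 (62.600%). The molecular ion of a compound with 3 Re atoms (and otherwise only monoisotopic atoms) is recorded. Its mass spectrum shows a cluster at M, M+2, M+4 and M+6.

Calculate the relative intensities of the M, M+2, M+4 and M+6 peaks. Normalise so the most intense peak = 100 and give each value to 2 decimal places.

11.90 : 59.74 : 100.00 : 55.79

Each Re atom is independently Re-185 (p = 0.37400) or Re-187 (q = 0.62600); the cluster is the binomial expansion (p + q)^3.
P(M) = 0.37400^3 = 0.052314
P(M+2) = 3 × 0.37400^2 × 0.62600^1 = 0.262687
P(M+4) = 3 × 0.37400^1 × 0.62600^2 = 0.439685
P(M+6) = 0.62600^3 = 0.245314
The M+4 peak is largest (0.439685); scaling to 100 gives 11.90 : 59.74 : 100.00 : 55.79.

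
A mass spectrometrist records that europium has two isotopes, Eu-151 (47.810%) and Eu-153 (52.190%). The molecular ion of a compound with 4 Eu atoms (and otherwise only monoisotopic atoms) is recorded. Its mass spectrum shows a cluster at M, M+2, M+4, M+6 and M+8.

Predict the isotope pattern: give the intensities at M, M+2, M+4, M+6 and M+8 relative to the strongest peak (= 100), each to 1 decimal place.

Each Eu atom is independently Eu-151 (p = 0.47810) or Eu-153 (q = 0.52190); the cluster is the binomial expansion (p + q)^4.
P(M) = 0.47810^4 = 0.052249
P(M+2) = 4 × 0.47810^3 × 0.52190^1 = 0.228141
P(M+4) = 6 × 0.47810^2 × 0.52190^2 = 0.373563
P(M+6) = 4 × 0.47810^1 × 0.52190^3 = 0.271857
P(M+8) = 0.52190^4 = 0.074191
The M+4 peak is largest (0.373563); scaling to 100 gives 14.0 : 61.1 : 100.0 : 72.8 : 19.9.

14.0 : 61.1 : 100.0 : 72.8 : 19.9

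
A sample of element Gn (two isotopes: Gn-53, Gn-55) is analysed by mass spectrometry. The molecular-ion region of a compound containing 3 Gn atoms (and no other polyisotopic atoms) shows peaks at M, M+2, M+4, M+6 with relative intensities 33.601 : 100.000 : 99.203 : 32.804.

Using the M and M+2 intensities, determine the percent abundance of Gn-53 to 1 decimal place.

50.2%

Write p for the Gn-53 fraction. I(M+2)/I(M) = [C(3,1)·p^2·(1−p)] / p^3 = 3·(1−p)/p = 100.000/33.601 = 2.9761
(1−p)/p = 2.9761/3 = 0.9920  ⇒  p = 1/(1 + 0.9920) = 0.5020
Gn-53: 50.2%, Gn-55: 49.8%.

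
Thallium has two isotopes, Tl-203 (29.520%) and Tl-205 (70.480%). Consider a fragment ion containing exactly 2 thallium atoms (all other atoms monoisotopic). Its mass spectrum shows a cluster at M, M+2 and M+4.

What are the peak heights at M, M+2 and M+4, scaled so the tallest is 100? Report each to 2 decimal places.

The 2 Tl atoms are independent, so intensities follow the terms of (0.29520 + 0.70480)^2.
P(M) = 0.29520^2 = 0.087143
P(M+2) = 2 × 0.29520^1 × 0.70480^1 = 0.416114
P(M+4) = 0.70480^2 = 0.496743
The M+4 peak is largest (0.496743); scaling to 100 gives 17.54 : 83.77 : 100.00.

17.54 : 83.77 : 100.00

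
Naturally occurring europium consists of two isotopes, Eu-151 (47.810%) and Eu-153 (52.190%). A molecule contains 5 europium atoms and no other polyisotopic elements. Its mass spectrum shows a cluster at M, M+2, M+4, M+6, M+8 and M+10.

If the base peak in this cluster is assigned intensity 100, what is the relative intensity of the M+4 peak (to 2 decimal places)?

91.61

Term probabilities: M 0.0250, M+2 0.1363, M+4 0.2977, M+6 0.3249, M+8 0.1774, M+10 0.0387. Base peak = M+6.
P(M+6) = C(5,3) × 0.47810^2 × 0.52190^3 = 10 × 0.22857961 × 0.14215492 = 0.324937 (base)
P(M+4) = C(5,2) × 0.47810^3 × 0.52190^2 = 10 × 0.10928391 × 0.27237961 = 0.297667
Relative intensity = 0.297667 / 0.324937 × 100 = 91.61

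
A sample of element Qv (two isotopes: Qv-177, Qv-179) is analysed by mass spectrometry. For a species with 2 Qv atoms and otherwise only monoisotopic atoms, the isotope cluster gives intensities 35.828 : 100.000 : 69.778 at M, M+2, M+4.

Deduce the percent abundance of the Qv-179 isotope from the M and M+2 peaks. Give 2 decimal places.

58.26%

Let p = fractional abundance of Qv-177. I(M+2)/I(M) = [C(2,1)·p^1·(1−p)] / p^2 = 2·(1−p)/p = 100.000/35.828 = 2.7911
(1−p)/p = 2.7911/2 = 1.3956  ⇒  p = 1/(1 + 1.3956) = 0.4174
Qv-177: 41.74%, Qv-179: 58.26%.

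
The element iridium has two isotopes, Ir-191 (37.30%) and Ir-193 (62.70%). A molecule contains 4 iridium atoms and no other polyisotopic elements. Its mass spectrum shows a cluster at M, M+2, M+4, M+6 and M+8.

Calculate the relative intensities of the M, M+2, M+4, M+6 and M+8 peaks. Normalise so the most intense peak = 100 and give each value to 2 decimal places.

5.26 : 35.39 : 89.23 : 100.00 : 42.02

Each Ir atom is independently Ir-191 (p = 0.3730) or Ir-193 (q = 0.6270); the cluster is the binomial expansion (p + q)^4.
P(M) = 0.3730^4 = 0.019357
P(M+2) = 4 × 0.3730^3 × 0.6270^1 = 0.130153
P(M+4) = 6 × 0.3730^2 × 0.6270^2 = 0.328174
P(M+6) = 4 × 0.3730^1 × 0.6270^3 = 0.367766
P(M+8) = 0.6270^4 = 0.154550
The M+6 peak is largest (0.367766); scaling to 100 gives 5.26 : 35.39 : 89.23 : 100.00 : 42.02.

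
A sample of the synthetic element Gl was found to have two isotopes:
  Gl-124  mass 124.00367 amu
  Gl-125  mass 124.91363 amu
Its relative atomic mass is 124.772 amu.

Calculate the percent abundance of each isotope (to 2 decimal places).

With x = fraction of Gl-124 (so Gl-125 is 1 − x):
124.00367·x + 124.91363·(1 − x) = 124.772
(124.00367 − 124.91363)·x = 124.772 − 124.91363
x = -0.14163 / -0.90996 = 0.15564 → 15.56% Gl-124, 84.44% Gl-125.

Gl-124: 15.56%, Gl-125: 84.44%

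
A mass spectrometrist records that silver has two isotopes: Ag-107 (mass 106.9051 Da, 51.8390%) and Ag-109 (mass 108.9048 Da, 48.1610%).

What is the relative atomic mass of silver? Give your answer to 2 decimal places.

The abundance-weighted mean is 0.518390 × 106.9051 + 0.481610 × 108.9048
= 55.41853 + 52.44964 = 107.86817 Da

107.87 Da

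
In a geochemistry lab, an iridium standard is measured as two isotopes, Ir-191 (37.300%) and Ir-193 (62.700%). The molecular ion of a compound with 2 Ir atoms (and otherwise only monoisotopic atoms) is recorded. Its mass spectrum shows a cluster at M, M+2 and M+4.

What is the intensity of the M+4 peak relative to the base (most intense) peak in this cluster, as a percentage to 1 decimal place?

84.0%

(0.37300 + 0.62700)^2 gives M 0.1391, M+2 0.4677, M+4 0.3931; the largest is M+2.
P(M+2) = C(2,1) × 0.37300^1 × 0.62700^1 = 2 × 0.3730 × 0.6270 = 0.467742 (base)
P(M+4) = C(2,2) × 0.37300^0 × 0.62700^2 = 1 × 1.0000 × 0.393129 = 0.393129
Relative intensity = 0.393129 / 0.467742 × 100 = 84.0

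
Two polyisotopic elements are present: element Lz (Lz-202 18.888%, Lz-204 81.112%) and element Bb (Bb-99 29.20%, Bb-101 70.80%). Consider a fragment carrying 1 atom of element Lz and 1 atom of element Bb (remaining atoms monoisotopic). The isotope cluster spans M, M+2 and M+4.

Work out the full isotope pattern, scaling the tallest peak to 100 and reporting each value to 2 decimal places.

Element Lz pattern (n=1): 0.18888 : 0.81112
Element Bb pattern (n=1): 0.2920 : 0.7080
Convolve the two distributions (both contribute in 2-u steps):
  M: 0.18888×0.2920 = 0.055153
  M+2: 0.18888×0.7080 + 0.81112×0.2920 = 0.370574
  M+4: 0.81112×0.7080 = 0.574273
Scale to base peak (0.574273) = 100: 9.60 : 64.53 : 100.00

9.60 : 64.53 : 100.00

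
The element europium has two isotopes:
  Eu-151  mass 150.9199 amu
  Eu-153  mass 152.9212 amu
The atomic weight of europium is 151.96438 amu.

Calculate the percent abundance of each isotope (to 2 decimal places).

Writing the weighted mean with unknown fraction x of Eu-151:
150.9199·x + 152.9212·(1 − x) = 151.96438
(150.9199 − 152.9212)·x = 151.96438 − 152.9212
x = -0.95682 / -2.0013 = 0.47810 → 47.81% Eu-151, 52.19% Eu-153.

Eu-151: 47.81%, Eu-153: 52.19%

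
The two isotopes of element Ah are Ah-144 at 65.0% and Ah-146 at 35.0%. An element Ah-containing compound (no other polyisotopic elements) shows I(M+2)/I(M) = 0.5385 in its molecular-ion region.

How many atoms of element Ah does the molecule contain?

1

The M+2/M ratio from n Ah atoms is n · q/p = n · 0.350/0.650.
n = 0.5385 × 0.650/0.350 = 1.00 ≈ 1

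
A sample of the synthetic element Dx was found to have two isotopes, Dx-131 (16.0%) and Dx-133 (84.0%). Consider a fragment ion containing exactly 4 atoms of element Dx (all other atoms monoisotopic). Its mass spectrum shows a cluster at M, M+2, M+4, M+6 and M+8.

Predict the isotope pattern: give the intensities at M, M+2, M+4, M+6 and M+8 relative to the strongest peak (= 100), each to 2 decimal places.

Expanding (0.160 + 0.840)^4:
P(M) = 0.160^4 = 0.000655
P(M+2) = 4 × 0.160^3 × 0.840^1 = 0.013763
P(M+4) = 6 × 0.160^2 × 0.840^2 = 0.108380
P(M+6) = 4 × 0.160^1 × 0.840^3 = 0.379331
P(M+8) = 0.840^4 = 0.497871
The M+8 peak is largest (0.497871); scaling to 100 gives 0.13 : 2.76 : 21.77 : 76.19 : 100.00.

0.13 : 2.76 : 21.77 : 76.19 : 100.00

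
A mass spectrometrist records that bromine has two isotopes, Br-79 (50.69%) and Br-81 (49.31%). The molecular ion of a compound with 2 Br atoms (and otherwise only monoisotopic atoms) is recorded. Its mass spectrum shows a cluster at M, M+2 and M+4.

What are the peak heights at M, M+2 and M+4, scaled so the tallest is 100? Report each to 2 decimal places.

Each Br atom is independently Br-79 (p = 0.5069) or Br-81 (q = 0.4931); the cluster is the binomial expansion (p + q)^2.
P(M) = 0.5069^2 = 0.256948
P(M+2) = 2 × 0.5069^1 × 0.4931^1 = 0.499905
P(M+4) = 0.4931^2 = 0.243148
The M+2 peak is largest (0.499905); scaling to 100 gives 51.40 : 100.00 : 48.64.

51.40 : 100.00 : 48.64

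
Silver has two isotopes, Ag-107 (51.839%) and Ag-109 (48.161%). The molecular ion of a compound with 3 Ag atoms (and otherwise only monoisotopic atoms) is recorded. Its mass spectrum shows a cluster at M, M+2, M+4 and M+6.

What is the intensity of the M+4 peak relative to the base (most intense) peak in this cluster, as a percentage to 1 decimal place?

92.9%

Binomial terms of (0.51839 + 0.48161)^3: M 0.1393, M+2 0.3883, M+4 0.3607, M+6 0.1117 → M+2 is the base peak.
P(M+2) = C(3,1) × 0.51839^2 × 0.48161^1 = 3 × 0.26872819 × 0.48161 = 0.388267 (base)
P(M+4) = C(3,2) × 0.51839^1 × 0.48161^2 = 3 × 0.51839 × 0.23194819 = 0.360719
Relative intensity = 0.360719 / 0.388267 × 100 = 92.9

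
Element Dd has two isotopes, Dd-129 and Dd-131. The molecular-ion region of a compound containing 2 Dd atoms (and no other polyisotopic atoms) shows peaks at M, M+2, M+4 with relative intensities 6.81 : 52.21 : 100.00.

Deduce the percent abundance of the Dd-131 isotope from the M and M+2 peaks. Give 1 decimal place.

Write p for the Dd-129 fraction. I(M+2)/I(M) = [C(2,1)·p^1·(1−p)] / p^2 = 2·(1−p)/p = 52.21/6.81 = 7.6667
(1−p)/p = 7.6667/2 = 3.8333  ⇒  p = 1/(1 + 3.8333) = 0.2069
Dd-129: 20.7%, Dd-131: 79.3%.

79.3%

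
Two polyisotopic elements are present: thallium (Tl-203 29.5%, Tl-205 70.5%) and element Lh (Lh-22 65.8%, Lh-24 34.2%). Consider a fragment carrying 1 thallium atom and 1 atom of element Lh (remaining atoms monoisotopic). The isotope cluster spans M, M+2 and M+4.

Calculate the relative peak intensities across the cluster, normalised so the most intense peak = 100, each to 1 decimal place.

Thallium pattern (n=1): 0.2950 : 0.7050
Element Lh pattern (n=1): 0.6580 : 0.3420
Convolve the two distributions (both contribute in 2-u steps):
  M: 0.2950×0.6580 = 0.194110
  M+2: 0.2950×0.3420 + 0.7050×0.6580 = 0.564780
  M+4: 0.7050×0.3420 = 0.241110
Scale to base peak (0.564780) = 100: 34.4 : 100.0 : 42.7

34.4 : 100.0 : 42.7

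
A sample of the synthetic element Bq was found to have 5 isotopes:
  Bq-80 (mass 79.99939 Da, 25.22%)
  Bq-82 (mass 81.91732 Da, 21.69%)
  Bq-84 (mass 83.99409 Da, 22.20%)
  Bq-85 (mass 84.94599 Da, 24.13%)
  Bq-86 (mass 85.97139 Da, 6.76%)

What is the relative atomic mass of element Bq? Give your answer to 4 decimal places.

82.8995 Da

Ar = Σ fᵢ·mᵢ = 0.2522 × 79.99939 + 0.2169 × 81.91732 + 0.2220 × 83.99409 + 0.2413 × 84.94599 + 0.0676 × 85.97139
= 20.175846 + 17.767867 + 18.646688 + 20.497467 + 5.811666 = 82.899534 Da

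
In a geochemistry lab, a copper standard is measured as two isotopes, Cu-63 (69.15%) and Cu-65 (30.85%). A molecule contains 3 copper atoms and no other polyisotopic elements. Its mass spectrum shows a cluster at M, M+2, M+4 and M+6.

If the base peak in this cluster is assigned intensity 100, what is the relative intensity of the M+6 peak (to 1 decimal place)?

(0.6915 + 0.3085)^3 gives M 0.3307, M+2 0.4425, M+4 0.1974, M+6 0.0294; the largest is M+2.
P(M+2) = C(3,1) × 0.6915^2 × 0.3085^1 = 3 × 0.47817225 × 0.3085 = 0.442548 (base)
P(M+6) = C(3,3) × 0.6915^0 × 0.3085^3 = 1 × 1.0000 × 0.02936064 = 0.029361
Relative intensity = 0.029361 / 0.442548 × 100 = 6.6

6.6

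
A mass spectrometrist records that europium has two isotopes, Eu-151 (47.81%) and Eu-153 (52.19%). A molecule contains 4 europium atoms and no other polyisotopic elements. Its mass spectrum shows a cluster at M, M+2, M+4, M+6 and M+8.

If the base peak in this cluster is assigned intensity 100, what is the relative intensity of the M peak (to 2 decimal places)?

Term probabilities: M 0.0522, M+2 0.2281, M+4 0.3736, M+6 0.2719, M+8 0.0742. Base peak = M+4.
P(M+4) = C(4,2) × 0.4781^2 × 0.5219^2 = 6 × 0.22857961 × 0.27237961 = 0.373563 (base)
P(M) = C(4,0) × 0.4781^4 × 0.5219^0 = 1 × 0.05224864 × 1.0000 = 0.052249
Relative intensity = 0.052249 / 0.373563 × 100 = 13.99

13.99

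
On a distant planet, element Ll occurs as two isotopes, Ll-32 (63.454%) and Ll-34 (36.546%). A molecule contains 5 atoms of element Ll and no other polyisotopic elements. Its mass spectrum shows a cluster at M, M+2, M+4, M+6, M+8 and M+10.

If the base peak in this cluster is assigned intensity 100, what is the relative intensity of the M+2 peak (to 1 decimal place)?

Term probabilities: M 0.1029, M+2 0.2962, M+4 0.3412, M+6 0.1965, M+8 0.0566, M+10 0.0065. Base peak = M+4.
P(M+4) = C(5,2) × 0.63454^3 × 0.36546^2 = 10 × 0.25549183 × 0.13356101 = 0.341237 (base)
P(M+2) = C(5,1) × 0.63454^4 × 0.36546^1 = 5 × 0.16211978 × 0.36546 = 0.296241
Relative intensity = 0.296241 / 0.341237 × 100 = 86.8

86.8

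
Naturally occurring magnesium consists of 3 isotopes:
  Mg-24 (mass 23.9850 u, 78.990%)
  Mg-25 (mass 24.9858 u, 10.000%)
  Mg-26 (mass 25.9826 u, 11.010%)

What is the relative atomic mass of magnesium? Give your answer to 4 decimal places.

Weight each isotope mass by its fractional abundance: 0.78990 × 23.9850 + 0.10000 × 24.9858 + 0.11010 × 25.9826
= 18.94575 + 2.49858 + 2.86068 = 24.30501 u

24.3050 u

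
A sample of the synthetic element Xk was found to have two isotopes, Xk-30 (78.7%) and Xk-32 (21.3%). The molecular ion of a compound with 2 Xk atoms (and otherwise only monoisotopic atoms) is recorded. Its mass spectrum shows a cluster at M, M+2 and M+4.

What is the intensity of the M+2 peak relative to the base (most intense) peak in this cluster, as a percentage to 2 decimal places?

Binomial terms of (0.787 + 0.213)^2: M 0.6194, M+2 0.3353, M+4 0.0454 → M is the base peak.
P(M) = C(2,0) × 0.787^2 × 0.213^0 = 1 × 0.619369 × 1.0000 = 0.619369 (base)
P(M+2) = C(2,1) × 0.787^1 × 0.213^1 = 2 × 0.7870 × 0.2130 = 0.335262
Relative intensity = 0.335262 / 0.619369 × 100 = 54.13

54.13%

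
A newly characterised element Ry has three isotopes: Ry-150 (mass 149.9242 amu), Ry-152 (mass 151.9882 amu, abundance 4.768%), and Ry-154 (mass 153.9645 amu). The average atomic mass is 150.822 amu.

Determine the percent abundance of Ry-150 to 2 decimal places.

75.45%

Let x and y be the fractions of Ry-150 and Ry-154. Then x + y = 1 − 0.04768 = 0.95232 and 149.9242x + 153.9645y = 150.822 − 0.04768×151.9882 = 143.575202624.
Substituting: 149.9242x + 153.9645(0.95232 − x) = 143.575202624
(149.9242 − 153.9645)x = -3.048270016  ⇒  x = 0.75447, y = 0.19785
Ry-150: 75.45%, Ry-154: 19.79%.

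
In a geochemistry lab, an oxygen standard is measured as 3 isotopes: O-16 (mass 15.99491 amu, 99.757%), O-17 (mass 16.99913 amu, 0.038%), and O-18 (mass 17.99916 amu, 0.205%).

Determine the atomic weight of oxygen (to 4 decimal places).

15.9994 amu

Average mass = Σ (abundance × isotope mass) = 0.99757 × 15.99491 + 0.00038 × 16.99913 + 0.00205 × 17.99916
= 15.956042 + 0.006460 + 0.036898 = 15.999400 amu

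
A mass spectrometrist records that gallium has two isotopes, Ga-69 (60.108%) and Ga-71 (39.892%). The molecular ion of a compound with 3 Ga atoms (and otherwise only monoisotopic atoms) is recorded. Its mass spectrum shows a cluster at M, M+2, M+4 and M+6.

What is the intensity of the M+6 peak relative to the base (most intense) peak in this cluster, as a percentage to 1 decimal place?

14.7%

Term probabilities: M 0.2172, M+2 0.4324, M+4 0.2870, M+6 0.0635. Base peak = M+2.
P(M+2) = C(3,1) × 0.60108^2 × 0.39892^1 = 3 × 0.36129717 × 0.39892 = 0.432386 (base)
P(M+6) = C(3,3) × 0.60108^0 × 0.39892^3 = 1 × 1.0000 × 0.063483 = 0.063483
Relative intensity = 0.063483 / 0.432386 × 100 = 14.7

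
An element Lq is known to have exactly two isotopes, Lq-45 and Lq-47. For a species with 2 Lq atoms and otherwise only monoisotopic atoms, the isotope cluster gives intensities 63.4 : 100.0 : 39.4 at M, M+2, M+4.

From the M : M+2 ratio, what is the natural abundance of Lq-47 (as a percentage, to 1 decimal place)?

44.1%

Let p = fractional abundance of Lq-45. I(M+2)/I(M) = [C(2,1)·p^1·(1−p)] / p^2 = 2·(1−p)/p = 100.0/63.4 = 1.5773
(1−p)/p = 1.5773/2 = 0.7886  ⇒  p = 1/(1 + 0.7886) = 0.5591
Lq-45: 55.9%, Lq-47: 44.1%.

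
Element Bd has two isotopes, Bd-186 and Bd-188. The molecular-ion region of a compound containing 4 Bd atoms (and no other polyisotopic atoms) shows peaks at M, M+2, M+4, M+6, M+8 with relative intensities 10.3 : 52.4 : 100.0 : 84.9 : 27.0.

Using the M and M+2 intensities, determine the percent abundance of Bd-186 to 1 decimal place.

Let p = fractional abundance of Bd-186. I(M+2)/I(M) = [C(4,1)·p^3·(1−p)] / p^4 = 4·(1−p)/p = 52.4/10.3 = 5.0874
(1−p)/p = 5.0874/4 = 1.2718  ⇒  p = 1/(1 + 1.2718) = 0.4402
Bd-186: 44.0%, Bd-188: 56.0%.

44.0%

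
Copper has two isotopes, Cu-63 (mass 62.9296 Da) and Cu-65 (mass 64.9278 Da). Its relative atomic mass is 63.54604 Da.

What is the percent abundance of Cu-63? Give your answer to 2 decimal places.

69.15%

With x = fraction of Cu-63 (so Cu-65 is 1 − x):
62.9296·x + 64.9278·(1 − x) = 63.54604
(62.9296 − 64.9278)·x = 63.54604 − 64.9278
x = -1.38176 / -1.9982 = 0.69150 → 69.15% Cu-63, 30.85% Cu-65.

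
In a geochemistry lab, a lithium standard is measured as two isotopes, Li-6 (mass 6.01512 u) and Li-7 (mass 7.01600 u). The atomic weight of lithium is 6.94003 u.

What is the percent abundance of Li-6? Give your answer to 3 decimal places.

7.590%

With x = fraction of Li-6 (so Li-7 is 1 − x):
6.01512·x + 7.01600·(1 − x) = 6.94003
(6.01512 − 7.01600)·x = 6.94003 − 7.01600
x = -0.07597 / -1.00088 = 0.07590 → 7.590% Li-6, 92.410% Li-7.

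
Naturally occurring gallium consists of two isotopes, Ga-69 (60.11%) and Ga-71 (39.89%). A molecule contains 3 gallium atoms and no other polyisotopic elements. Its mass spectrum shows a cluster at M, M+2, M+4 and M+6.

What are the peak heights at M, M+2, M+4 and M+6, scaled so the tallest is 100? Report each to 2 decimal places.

The 3 Ga atoms are independent, so intensities follow the terms of (0.6011 + 0.3989)^3.
P(M) = 0.6011^3 = 0.217190
P(M+2) = 3 × 0.6011^2 × 0.3989^1 = 0.432393
P(M+4) = 3 × 0.6011^1 × 0.3989^2 = 0.286943
P(M+6) = 0.3989^3 = 0.063473
The M+2 peak is largest (0.432393); scaling to 100 gives 50.23 : 100.00 : 66.36 : 14.68.

50.23 : 100.00 : 66.36 : 14.68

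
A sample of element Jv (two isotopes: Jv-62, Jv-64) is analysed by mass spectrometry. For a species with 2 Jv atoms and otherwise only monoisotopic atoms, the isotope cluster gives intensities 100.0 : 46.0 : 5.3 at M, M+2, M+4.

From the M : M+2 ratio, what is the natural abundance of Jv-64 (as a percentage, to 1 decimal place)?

Let p = fractional abundance of Jv-62. I(M+2)/I(M) = [C(2,1)·p^1·(1−p)] / p^2 = 2·(1−p)/p = 46.0/100.0 = 0.4600
(1−p)/p = 0.4600/2 = 0.2300  ⇒  p = 1/(1 + 0.2300) = 0.8130
Jv-62: 81.3%, Jv-64: 18.7%.

18.7%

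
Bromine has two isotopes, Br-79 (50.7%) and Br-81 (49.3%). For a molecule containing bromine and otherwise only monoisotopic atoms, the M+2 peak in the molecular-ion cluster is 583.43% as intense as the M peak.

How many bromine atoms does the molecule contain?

6

For n independent Br atoms, I(M+2)/I(M) = n · (abundance Br-81) / (abundance Br-79) = n · 0.493/0.507.
n = 5.8343 × 0.507/0.493 = 6.00 ≈ 6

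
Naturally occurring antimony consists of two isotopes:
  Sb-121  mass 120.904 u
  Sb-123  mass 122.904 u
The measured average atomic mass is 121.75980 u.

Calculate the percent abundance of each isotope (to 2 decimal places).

Let x be the fractional abundance of Sb-121; then Sb-123 has abundance 1 − x.
120.904·x + 122.904·(1 − x) = 121.75980
(120.904 − 122.904)·x = 121.75980 − 122.904
x = -1.14420 / -2.000 = 0.57210 → 57.21% Sb-121, 42.79% Sb-123.

Sb-121: 57.21%, Sb-123: 42.79%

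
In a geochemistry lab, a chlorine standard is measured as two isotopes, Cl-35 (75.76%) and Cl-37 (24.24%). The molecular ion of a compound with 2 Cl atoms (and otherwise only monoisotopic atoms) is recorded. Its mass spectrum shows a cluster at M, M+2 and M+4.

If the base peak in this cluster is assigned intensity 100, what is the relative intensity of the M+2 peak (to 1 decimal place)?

Term probabilities: M 0.5740, M+2 0.3673, M+4 0.0588. Base peak = M.
P(M) = C(2,0) × 0.7576^2 × 0.2424^0 = 1 × 0.57395776 × 1.0000 = 0.573958 (base)
P(M+2) = C(2,1) × 0.7576^1 × 0.2424^1 = 2 × 0.7576 × 0.2424 = 0.367284
Relative intensity = 0.367284 / 0.573958 × 100 = 64.0

64.0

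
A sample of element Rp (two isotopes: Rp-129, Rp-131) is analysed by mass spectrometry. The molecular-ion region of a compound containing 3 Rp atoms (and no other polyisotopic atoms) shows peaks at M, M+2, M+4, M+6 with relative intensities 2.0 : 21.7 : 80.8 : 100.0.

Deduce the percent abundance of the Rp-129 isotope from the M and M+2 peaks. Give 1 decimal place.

Let p = fractional abundance of Rp-129. I(M+2)/I(M) = [C(3,1)·p^2·(1−p)] / p^3 = 3·(1−p)/p = 21.7/2.0 = 10.8500
(1−p)/p = 10.8500/3 = 3.6167  ⇒  p = 1/(1 + 3.6167) = 0.2166
Rp-129: 21.7%, Rp-131: 78.3%.

21.7%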